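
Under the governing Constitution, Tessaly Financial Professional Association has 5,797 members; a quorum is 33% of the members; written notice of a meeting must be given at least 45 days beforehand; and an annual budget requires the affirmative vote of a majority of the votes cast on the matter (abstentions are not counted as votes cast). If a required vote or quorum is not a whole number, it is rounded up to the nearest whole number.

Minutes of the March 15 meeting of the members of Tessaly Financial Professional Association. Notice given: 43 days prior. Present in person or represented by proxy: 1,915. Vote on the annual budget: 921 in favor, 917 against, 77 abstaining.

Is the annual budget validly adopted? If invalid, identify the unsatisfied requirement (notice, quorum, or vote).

Notice: 43 days given; 45 required. Not satisfied.
Quorum: 33% of 5,797 = 1,913.01, rounded up to 1,914; 1,915 present. Satisfied.
Vote: requires a majority of the votes cast (1,915 − 77 abstaining = 1,838); a majority of 1838 is 920, so 920 needed; 921 in favor. Satisfied.

Invalid — notice requirement not satisfied.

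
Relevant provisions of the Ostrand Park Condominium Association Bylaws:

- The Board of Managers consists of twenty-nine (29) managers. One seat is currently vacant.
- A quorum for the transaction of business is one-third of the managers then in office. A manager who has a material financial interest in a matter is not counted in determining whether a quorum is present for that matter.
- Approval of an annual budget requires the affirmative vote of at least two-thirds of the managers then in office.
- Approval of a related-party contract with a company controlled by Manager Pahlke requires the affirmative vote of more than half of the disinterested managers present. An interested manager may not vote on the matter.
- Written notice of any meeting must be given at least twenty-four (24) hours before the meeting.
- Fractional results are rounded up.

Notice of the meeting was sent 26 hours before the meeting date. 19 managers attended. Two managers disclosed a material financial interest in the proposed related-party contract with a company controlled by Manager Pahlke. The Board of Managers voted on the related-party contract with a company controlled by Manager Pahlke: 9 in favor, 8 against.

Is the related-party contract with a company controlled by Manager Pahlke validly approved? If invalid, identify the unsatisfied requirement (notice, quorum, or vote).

Notice: 26 hours given; 24 required (26 ≥ 24). Satisfied.
Quorum: 19 present, but the 2 interested managers do not count, leaving 17. Quorum is 10. Satisfied.
Vote: the related-party contract with a company controlled by Manager Pahlke requires a majority of the disinterested managers present (19 − 2 = 17). A majority of 17 is 9, so 9 affirmative votes are needed; 9 voted in favor. Satisfied.

Valid — all requirements satisfied.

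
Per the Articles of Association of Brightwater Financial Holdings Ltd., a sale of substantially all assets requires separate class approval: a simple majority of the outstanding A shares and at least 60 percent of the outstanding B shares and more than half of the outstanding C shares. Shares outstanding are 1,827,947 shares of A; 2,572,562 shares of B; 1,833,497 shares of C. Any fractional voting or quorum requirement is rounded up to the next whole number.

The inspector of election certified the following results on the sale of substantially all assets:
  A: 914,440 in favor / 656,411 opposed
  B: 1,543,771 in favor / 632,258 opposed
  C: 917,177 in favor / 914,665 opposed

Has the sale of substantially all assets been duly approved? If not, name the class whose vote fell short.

A: a majority of 1827947 is 913974; 913,974 required, 914,440 in favor — approved.
B: 3/5 of 2572562 = 1543537.20, rounded up to 1543538; 1,543,538 required, 1,543,771 in favor — approved.
C: a majority of 1833497 is 916749; 916,749 required, 917,177 in favor — approved.

Approved — every class gave the required vote.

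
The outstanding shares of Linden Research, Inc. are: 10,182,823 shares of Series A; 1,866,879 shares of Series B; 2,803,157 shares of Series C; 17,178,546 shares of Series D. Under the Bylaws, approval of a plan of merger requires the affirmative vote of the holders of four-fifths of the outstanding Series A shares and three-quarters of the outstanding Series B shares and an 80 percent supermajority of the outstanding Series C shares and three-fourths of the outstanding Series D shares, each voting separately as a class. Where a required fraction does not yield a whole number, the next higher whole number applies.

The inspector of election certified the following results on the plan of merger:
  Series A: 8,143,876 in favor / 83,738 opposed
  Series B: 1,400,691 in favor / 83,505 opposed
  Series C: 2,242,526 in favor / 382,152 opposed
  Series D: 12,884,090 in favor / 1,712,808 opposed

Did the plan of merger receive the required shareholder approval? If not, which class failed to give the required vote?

Series A: 4/5 of 10182823 = 8146258.40, rounded up to 8146259; 8,146,259 required, 8,143,876 in favor — not approved.
Series B: 3/4 of 1866879 = 1400159.25, rounded up to 1400160; 1,400,160 required, 1,400,691 in favor — approved.
Series C: 4/5 of 2803157 = 2242525.60, rounded up to 2242526; 2,242,526 required, 2,242,526 in favor — approved.
Series D: 3/4 of 17178546 = 12883909.50, rounded up to 12883910; 12,883,910 required, 12,884,090 in favor — approved.

Not approved — the Series A shares did not give the required vote.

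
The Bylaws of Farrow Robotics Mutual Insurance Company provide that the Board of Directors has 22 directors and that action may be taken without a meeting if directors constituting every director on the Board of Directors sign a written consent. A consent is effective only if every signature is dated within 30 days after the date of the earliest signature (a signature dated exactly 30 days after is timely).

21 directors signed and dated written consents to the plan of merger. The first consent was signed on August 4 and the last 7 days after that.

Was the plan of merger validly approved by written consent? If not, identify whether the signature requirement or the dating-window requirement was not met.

Signatures required: all of 22 — unanimous means all 22, so 22 needed; 21 signed. Insufficient.
Dating window: the latest signature is 7 days after the earliest; the limit is 30 days. Within the window.

Not effective — insufficient signatures.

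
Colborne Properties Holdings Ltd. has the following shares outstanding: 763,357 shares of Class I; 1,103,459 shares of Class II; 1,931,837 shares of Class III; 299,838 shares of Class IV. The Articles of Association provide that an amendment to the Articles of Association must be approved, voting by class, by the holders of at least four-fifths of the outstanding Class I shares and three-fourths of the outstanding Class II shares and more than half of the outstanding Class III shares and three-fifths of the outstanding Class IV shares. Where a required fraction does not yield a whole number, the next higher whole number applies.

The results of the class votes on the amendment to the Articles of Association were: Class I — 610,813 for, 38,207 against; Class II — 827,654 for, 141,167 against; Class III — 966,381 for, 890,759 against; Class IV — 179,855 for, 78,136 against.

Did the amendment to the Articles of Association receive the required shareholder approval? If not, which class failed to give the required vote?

Class I: 4/5 of 763357 = 610685.60, rounded up to 610686; 610,686 required, 610,813 in favor — approved.
Class II: 3/4 of 1103459 = 827594.25, rounded up to 827595; 827,595 required, 827,654 in favor — approved.
Class III: a majority of 1931837 is 965919; 965,919 required, 966,381 in favor — approved.
Class IV: 3/5 of 299838 = 179902.80, rounded up to 179903; 179,903 required, 179,855 in favor — not approved.

Not approved — the Class IV shares did not give the required vote.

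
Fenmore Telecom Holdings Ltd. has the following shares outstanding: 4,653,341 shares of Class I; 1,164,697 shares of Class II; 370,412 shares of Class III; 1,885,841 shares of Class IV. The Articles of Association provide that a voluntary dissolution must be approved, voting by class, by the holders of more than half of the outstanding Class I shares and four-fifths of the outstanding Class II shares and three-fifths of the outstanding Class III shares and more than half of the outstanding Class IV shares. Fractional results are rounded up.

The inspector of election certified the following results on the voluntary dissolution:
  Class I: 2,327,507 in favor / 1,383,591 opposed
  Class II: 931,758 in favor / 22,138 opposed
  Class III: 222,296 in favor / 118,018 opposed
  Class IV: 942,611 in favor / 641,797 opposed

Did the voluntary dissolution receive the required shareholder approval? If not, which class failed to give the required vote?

Class I: a majority of 4653341 is 2326671; 2,326,671 required, 2,327,507 in favor — approved.
Class II: 4/5 of 1164697 = 931757.60, rounded up to 931758; 931,758 required, 931,758 in favor — approved.
Class III: 3/5 of 370412 = 222247.20, rounded up to 222248; 222,248 required, 222,296 in favor — approved.
Class IV: a majority of 1885841 is 942921; 942,921 required, 942,611 in favor — not approved.

Not approved — the Class IV shares did not give the required vote.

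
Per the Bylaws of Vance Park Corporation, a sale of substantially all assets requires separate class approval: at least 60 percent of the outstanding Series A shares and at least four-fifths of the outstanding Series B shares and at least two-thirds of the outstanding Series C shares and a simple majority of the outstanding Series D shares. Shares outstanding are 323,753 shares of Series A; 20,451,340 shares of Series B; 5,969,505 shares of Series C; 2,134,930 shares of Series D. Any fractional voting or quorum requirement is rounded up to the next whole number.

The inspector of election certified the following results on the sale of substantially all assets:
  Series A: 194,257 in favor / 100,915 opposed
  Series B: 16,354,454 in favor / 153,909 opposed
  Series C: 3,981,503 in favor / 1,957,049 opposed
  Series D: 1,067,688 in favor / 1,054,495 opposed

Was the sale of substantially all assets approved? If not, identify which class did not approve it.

Not approved — the Series B shares did not give the required vote.

Series A: 3/5 of 323753 = 194251.80, rounded up to 194252; 194,252 required, 194,257 in favor — approved.
Series B: 4/5 of 20451340 = 16361072; 16,361,072 required, 16,354,454 in favor — not approved.
Series C: 2/3 of 5969505 = 3979670; 3,979,670 required, 3,981,503 in favor — approved.
Series D: a majority of 2134930 is 1067466; 1,067,466 required, 1,067,688 in favor — approved.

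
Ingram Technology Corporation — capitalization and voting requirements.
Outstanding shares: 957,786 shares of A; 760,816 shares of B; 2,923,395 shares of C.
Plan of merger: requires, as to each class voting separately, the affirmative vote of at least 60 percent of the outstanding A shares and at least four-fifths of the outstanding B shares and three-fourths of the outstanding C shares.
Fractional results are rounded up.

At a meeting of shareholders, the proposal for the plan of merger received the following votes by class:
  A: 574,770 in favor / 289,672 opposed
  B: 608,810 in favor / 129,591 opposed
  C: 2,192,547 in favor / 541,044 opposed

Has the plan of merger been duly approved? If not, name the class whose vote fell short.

A: 3/5 of 957786 = 574671.60, rounded up to 574672; 574,672 required, 574,770 in favor — approved.
B: 4/5 of 760816 = 608652.80, rounded up to 608653; 608,653 required, 608,810 in favor — approved.
C: 3/4 of 2923395 = 2192546.25, rounded up to 2192547; 2,192,547 required, 2,192,547 in favor — approved.

Approved — every class gave the required vote.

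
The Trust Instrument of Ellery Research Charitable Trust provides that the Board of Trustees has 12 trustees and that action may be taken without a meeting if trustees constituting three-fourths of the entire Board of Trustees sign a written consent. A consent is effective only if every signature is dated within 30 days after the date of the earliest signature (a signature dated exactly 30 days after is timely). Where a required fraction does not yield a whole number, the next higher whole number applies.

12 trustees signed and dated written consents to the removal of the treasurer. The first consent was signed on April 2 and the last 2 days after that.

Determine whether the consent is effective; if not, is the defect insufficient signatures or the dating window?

Effective — both the signature and dating-window requirements are satisfied.

Signatures required: three-fourths of 12 — 3/4 of 12 = 9, so 9 needed; 12 signed. Sufficient.
Dating window: the latest signature is 2 days after the earliest; the limit is 30 days. Within the window.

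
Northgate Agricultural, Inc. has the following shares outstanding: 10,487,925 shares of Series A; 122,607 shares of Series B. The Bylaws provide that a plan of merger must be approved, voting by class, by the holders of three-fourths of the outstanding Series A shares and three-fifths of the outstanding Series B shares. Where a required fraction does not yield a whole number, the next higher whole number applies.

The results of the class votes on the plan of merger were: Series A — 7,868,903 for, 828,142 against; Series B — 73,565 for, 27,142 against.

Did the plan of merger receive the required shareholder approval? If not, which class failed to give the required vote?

Series A: 3/4 of 10487925 = 7865943.75, rounded up to 7865944; 7,865,944 required, 7,868,903 in favor — approved.
Series B: 3/5 of 122607 = 73564.20, rounded up to 73565; 73,565 required, 73,565 in favor — approved.

Approved — every class gave the required vote.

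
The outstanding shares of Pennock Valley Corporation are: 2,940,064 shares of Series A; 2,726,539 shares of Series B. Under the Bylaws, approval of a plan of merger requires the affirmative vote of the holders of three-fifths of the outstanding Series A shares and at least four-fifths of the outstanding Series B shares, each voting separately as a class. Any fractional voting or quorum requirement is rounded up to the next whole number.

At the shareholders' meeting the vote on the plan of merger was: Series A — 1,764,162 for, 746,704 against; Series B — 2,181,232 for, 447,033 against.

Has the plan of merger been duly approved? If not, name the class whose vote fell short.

Series A: 3/5 of 2940064 = 1764038.40, rounded up to 1764039; 1,764,039 required, 1,764,162 in favor — approved.
Series B: 4/5 of 2726539 = 2181231.20, rounded up to 2181232; 2,181,232 required, 2,181,232 in favor — approved.

Approved — every class gave the required vote.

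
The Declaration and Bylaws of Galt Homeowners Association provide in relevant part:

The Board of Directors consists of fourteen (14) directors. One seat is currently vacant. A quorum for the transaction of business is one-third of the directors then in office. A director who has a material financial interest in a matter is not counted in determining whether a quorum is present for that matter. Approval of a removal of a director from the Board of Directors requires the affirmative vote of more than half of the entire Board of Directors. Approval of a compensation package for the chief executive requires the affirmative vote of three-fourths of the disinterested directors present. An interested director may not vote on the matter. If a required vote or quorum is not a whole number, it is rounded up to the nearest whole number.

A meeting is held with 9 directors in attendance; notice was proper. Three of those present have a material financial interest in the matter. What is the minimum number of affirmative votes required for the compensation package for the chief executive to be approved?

5

The compensation package for the chief executive requires three-fourths of the disinterested directors present (9 − 3 = 6).
3/4 of 6 = 4.50, rounded up to 5.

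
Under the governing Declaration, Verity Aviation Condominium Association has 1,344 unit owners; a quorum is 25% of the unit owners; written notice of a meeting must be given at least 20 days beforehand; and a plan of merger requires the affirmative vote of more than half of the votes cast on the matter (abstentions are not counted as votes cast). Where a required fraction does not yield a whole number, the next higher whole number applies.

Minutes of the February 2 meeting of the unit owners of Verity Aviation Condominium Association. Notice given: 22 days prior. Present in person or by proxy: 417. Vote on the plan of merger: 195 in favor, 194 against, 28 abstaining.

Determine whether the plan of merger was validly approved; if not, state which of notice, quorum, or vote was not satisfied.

Valid — all requirements satisfied.

Notice: 22 days given; 20 required. Satisfied.
Quorum: 25% of 1,344 = 336; 417 present. Satisfied.
Vote: requires a majority of the votes cast (417 − 28 abstaining = 389); a majority of 389 is 195, so 195 needed; 195 in favor. Satisfied.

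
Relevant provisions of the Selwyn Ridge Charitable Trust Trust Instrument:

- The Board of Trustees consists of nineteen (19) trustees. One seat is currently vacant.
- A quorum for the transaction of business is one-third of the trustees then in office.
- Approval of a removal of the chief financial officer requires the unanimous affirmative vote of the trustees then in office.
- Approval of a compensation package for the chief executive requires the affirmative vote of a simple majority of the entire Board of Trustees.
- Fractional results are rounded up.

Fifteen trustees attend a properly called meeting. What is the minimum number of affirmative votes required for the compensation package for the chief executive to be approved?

10

The compensation package for the chief executive requires a majority of the entire Board of Trustees (19).
A majority of 19 is 10.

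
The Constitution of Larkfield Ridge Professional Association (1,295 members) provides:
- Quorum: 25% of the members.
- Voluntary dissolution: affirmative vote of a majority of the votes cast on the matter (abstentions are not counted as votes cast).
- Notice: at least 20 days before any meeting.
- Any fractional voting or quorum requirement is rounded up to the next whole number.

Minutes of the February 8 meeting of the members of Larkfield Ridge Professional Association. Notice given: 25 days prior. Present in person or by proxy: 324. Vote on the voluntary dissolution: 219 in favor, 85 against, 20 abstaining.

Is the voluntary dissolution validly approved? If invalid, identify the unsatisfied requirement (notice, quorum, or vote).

Valid — all requirements satisfied.

Notice: 25 days given; 20 required. Satisfied.
Quorum: 25% of 1,295 = 323.75, rounded up to 324; 324 present. Satisfied.
Vote: requires a majority of the votes cast (324 − 20 abstaining = 304); a majority of 304 is 153, so 153 needed; 219 in favor. Satisfied.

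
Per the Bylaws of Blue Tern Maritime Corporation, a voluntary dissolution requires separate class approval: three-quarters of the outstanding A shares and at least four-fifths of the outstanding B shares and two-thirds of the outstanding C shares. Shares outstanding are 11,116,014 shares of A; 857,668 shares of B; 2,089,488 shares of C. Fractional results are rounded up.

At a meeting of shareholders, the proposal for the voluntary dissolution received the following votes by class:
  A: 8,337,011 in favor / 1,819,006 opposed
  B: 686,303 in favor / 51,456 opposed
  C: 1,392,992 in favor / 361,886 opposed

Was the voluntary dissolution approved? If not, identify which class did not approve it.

Approved — every class gave the required vote.

A: 3/4 of 11116014 = 8337010.50, rounded up to 8337011; 8,337,011 required, 8,337,011 in favor — approved.
B: 4/5 of 857668 = 686134.40, rounded up to 686135; 686,135 required, 686,303 in favor — approved.
C: 2/3 of 2089488 = 1392992; 1,392,992 required, 1,392,992 in favor — approved.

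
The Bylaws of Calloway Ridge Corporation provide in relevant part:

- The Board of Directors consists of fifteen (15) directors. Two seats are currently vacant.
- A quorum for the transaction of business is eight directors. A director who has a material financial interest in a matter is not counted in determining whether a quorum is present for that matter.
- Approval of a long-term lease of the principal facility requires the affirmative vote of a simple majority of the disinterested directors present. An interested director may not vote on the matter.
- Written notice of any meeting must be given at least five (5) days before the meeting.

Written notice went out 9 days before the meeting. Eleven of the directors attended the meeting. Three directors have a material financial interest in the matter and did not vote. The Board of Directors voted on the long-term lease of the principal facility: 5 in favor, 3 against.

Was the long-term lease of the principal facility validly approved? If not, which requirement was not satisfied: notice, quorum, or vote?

Valid — all requirements satisfied.

Notice: 9 days given; 5 required (9 ≥ 5). Satisfied.
Quorum: 11 present, but the 3 interested directors do not count, leaving 8. Quorum is 8. Satisfied.
Vote: the long-term lease of the principal facility requires a majority of the disinterested directors present (11 − 3 = 8). A majority of 8 is 5, so 5 affirmative votes are needed; 5 voted in favor. Satisfied.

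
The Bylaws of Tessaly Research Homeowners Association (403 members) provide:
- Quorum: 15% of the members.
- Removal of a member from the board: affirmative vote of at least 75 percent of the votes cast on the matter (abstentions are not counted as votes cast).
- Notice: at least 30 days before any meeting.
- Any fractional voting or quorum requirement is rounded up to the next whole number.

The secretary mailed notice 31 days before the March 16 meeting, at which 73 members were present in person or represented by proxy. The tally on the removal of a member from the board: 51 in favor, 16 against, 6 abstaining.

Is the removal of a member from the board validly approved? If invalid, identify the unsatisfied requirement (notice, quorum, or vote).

Valid — all requirements satisfied.

Notice: 31 days given; 30 required. Satisfied.
Quorum: 15% of 403 = 60.45, rounded up to 61; 73 present. Satisfied.
Vote: requires three-fourths of the votes cast (73 − 6 abstaining = 67); 3/4 of 67 = 50.25, rounded up to 51, so 51 needed; 51 in favor. Satisfied.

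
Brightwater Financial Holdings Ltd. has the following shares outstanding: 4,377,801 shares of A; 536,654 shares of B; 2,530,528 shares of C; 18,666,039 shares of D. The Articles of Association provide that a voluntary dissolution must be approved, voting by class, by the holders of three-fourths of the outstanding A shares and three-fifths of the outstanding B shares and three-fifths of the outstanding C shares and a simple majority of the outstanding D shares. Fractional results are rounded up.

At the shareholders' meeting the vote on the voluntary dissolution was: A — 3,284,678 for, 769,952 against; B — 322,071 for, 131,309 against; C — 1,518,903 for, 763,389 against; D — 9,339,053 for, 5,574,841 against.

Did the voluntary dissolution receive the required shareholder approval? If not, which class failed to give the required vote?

Approved — every class gave the required vote.

A: 3/4 of 4377801 = 3283350.75, rounded up to 3283351; 3,283,351 required, 3,284,678 in favor — approved.
B: 3/5 of 536654 = 321992.40, rounded up to 321993; 321,993 required, 322,071 in favor — approved.
C: 3/5 of 2530528 = 1518316.80, rounded up to 1518317; 1,518,317 required, 1,518,903 in favor — approved.
D: a majority of 18666039 is 9333020; 9,333,020 required, 9,339,053 in favor — approved.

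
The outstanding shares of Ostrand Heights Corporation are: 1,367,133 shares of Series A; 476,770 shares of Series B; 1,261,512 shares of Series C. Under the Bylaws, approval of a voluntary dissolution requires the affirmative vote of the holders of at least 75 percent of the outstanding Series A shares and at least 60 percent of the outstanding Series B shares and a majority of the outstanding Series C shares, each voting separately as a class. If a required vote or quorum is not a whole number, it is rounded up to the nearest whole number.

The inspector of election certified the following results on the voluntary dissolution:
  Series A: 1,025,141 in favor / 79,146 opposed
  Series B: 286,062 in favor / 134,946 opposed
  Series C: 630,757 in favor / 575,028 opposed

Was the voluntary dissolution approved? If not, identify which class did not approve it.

Series A: 3/4 of 1367133 = 1025349.75, rounded up to 1025350; 1,025,350 required, 1,025,141 in favor — not approved.
Series B: 3/5 of 476770 = 286062; 286,062 required, 286,062 in favor — approved.
Series C: a majority of 1261512 is 630757; 630,757 required, 630,757 in favor — approved.

Not approved — the Series A shares did not give the required vote.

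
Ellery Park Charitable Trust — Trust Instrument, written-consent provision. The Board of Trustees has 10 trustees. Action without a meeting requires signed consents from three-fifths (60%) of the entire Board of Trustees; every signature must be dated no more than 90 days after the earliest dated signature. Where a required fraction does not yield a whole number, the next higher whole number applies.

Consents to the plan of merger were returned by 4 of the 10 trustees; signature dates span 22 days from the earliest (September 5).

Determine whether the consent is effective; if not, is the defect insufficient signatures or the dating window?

Not effective — insufficient signatures.

Signatures required: three-fifths (60%) of 10 — 3/5 of 10 = 6, so 6 needed; 4 signed. Insufficient.
Dating window: the latest signature is 22 days after the earliest; the limit is 90 days. Within the window.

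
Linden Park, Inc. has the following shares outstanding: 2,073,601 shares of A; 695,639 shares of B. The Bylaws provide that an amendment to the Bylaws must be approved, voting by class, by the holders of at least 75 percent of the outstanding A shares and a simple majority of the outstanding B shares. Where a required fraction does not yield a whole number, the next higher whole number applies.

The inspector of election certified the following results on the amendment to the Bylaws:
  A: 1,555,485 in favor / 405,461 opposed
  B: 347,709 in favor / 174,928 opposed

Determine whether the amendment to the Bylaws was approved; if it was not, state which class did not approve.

A: 3/4 of 2073601 = 1555200.75, rounded up to 1555201; 1,555,201 required, 1,555,485 in favor — approved.
B: a majority of 695639 is 347820; 347,820 required, 347,709 in favor — not approved.

Not approved — the B shares did not give the required vote.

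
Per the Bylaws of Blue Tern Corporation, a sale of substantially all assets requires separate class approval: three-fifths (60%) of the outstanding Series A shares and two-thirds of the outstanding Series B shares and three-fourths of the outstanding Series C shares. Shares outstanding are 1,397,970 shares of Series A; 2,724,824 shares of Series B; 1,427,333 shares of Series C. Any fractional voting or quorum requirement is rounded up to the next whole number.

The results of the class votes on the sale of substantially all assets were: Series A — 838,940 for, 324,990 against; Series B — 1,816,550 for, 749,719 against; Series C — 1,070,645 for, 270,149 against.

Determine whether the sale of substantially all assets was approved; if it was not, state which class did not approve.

Series A: 3/5 of 1397970 = 838782; 838,782 required, 838,940 in favor — approved.
Series B: 2/3 of 2724824 = 1816549.33, rounded up to 1816550; 1,816,550 required, 1,816,550 in favor — approved.
Series C: 3/4 of 1427333 = 1070499.75, rounded up to 1070500; 1,070,500 required, 1,070,645 in favor — approved.

Approved — every class gave the required vote.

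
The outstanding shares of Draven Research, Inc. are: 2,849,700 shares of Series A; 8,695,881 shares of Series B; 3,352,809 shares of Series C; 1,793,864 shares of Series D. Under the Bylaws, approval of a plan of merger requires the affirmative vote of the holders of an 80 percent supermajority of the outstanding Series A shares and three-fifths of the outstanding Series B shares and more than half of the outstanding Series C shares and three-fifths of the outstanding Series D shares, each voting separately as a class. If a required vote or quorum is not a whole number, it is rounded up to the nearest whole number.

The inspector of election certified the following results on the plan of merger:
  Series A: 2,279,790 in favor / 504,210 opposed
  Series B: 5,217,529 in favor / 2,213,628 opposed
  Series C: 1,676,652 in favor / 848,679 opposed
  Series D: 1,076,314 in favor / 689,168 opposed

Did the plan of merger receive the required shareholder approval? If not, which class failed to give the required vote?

Not approved — the Series D shares did not give the required vote.

Series A: 4/5 of 2849700 = 2279760; 2,279,760 required, 2,279,790 in favor — approved.
Series B: 3/5 of 8695881 = 5217528.60, rounded up to 5217529; 5,217,529 required, 5,217,529 in favor — approved.
Series C: a majority of 3352809 is 1676405; 1,676,405 required, 1,676,652 in favor — approved.
Series D: 3/5 of 1793864 = 1076318.40, rounded up to 1076319; 1,076,319 required, 1,076,314 in favor — not approved.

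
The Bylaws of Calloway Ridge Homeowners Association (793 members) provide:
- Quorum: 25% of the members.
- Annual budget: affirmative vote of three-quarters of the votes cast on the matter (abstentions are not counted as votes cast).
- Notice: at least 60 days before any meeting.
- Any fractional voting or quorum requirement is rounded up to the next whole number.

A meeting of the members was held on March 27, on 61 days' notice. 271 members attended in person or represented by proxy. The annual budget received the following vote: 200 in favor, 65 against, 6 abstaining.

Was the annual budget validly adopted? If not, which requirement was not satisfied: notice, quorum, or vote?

Valid — all requirements satisfied.

Notice: 61 days given; 60 required. Satisfied.
Quorum: 25% of 793 = 198.25, rounded up to 199; 271 present. Satisfied.
Vote: requires three-fourths of the votes cast (271 − 6 abstaining = 265); 3/4 of 265 = 198.75, rounded up to 199, so 199 needed; 200 in favor. Satisfied.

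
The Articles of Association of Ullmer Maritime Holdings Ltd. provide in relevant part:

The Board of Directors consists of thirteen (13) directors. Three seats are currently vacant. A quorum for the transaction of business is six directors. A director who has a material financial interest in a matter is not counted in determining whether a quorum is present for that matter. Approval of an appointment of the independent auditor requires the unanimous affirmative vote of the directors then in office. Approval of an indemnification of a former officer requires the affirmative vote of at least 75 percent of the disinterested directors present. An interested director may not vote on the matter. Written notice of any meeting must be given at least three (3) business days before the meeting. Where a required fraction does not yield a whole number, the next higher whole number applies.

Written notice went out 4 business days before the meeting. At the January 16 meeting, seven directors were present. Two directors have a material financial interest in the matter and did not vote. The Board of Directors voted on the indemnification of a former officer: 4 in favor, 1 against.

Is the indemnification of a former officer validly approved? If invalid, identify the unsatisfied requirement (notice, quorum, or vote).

Invalid — quorum requirement not satisfied.

Notice: 4 business days given; 3 required (4 ≥ 3). Satisfied.
Quorum: 7 present, but the 2 interested directors do not count, leaving 5. Quorum is 6. Not satisfied.
Vote: the indemnification of a former officer requires three-fourths of the disinterested directors present (7 − 2 = 5). 3/4 of 5 = 3.75, rounded up to 4, so 4 affirmative votes are needed; 4 voted in favor. Satisfied. (Moot — without a quorum no business can be validly transacted.)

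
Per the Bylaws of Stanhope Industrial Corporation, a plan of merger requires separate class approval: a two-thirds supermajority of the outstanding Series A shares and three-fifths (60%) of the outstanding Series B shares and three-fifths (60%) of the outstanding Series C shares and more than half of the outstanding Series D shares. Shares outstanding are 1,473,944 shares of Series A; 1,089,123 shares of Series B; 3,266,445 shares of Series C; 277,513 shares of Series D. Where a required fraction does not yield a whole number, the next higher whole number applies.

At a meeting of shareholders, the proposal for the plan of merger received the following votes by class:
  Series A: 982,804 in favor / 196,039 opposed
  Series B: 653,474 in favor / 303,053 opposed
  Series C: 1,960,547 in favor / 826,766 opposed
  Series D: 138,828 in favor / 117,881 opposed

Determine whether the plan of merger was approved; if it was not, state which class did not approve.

Series A: 2/3 of 1473944 = 982629.33, rounded up to 982630; 982,630 required, 982,804 in favor — approved.
Series B: 3/5 of 1089123 = 653473.80, rounded up to 653474; 653,474 required, 653,474 in favor — approved.
Series C: 3/5 of 3266445 = 1959867; 1,959,867 required, 1,960,547 in favor — approved.
Series D: a majority of 277513 is 138757; 138,757 required, 138,828 in favor — approved.

Approved — every class gave the required vote.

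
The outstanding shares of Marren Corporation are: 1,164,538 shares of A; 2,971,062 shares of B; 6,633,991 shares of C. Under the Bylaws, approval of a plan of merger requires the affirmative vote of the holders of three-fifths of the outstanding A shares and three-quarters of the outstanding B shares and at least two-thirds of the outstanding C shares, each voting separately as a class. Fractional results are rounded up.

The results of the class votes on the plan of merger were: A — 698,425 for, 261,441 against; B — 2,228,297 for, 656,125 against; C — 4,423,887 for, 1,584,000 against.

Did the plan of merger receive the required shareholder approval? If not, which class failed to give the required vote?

Not approved — the A shares did not give the required vote.

A: 3/5 of 1164538 = 698722.80, rounded up to 698723; 698,723 required, 698,425 in favor — not approved.
B: 3/4 of 2971062 = 2228296.50, rounded up to 2228297; 2,228,297 required, 2,228,297 in favor — approved.
C: 2/3 of 6633991 = 4422660.67, rounded up to 4422661; 4,422,661 required, 4,423,887 in favor — approved.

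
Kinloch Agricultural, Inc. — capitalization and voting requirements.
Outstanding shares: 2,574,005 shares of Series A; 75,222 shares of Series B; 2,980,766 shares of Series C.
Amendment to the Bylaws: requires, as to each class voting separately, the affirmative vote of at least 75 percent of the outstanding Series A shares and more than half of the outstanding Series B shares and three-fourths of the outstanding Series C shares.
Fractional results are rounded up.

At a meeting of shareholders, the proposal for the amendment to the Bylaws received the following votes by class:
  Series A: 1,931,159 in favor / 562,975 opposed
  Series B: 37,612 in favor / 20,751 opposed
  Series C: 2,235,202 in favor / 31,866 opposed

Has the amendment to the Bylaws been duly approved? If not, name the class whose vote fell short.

Series A: 3/4 of 2574005 = 1930503.75, rounded up to 1930504; 1,930,504 required, 1,931,159 in favor — approved.
Series B: a majority of 75222 is 37612; 37,612 required, 37,612 in favor — approved.
Series C: 3/4 of 2980766 = 2235574.50, rounded up to 2235575; 2,235,575 required, 2,235,202 in favor — not approved.

Not approved — the Series C shares did not give the required vote.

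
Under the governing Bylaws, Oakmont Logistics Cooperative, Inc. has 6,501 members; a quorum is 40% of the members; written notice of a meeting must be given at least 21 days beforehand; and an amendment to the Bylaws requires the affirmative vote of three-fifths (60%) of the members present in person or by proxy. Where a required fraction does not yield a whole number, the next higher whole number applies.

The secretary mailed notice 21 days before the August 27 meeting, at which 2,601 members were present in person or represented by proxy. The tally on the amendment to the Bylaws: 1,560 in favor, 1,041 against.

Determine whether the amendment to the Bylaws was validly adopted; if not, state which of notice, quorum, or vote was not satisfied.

Notice: 21 days given; 21 required. Satisfied.
Quorum: 40% of 6,501 = 2,600.40, rounded up to 2,601; 2,601 present. Satisfied.
Vote: requires three-fifths of those present (2,601); 3/5 of 2601 = 1560.60, rounded up to 1561, so 1,561 needed; 1,560 in favor. Not satisfied.

Invalid — vote requirement not satisfied.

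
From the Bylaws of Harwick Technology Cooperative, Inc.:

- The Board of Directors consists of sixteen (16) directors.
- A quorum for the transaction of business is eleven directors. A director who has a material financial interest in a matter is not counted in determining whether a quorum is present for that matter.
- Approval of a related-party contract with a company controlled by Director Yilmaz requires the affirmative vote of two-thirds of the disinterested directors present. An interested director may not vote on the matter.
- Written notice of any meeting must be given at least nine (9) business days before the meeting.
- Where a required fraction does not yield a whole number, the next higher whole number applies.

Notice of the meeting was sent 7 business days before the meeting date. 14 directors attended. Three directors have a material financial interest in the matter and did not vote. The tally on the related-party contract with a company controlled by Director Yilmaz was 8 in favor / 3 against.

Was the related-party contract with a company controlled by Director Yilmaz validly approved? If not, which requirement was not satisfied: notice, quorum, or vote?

Notice: 7 business days given; 9 required (7 < 9). Not satisfied.
Quorum: 14 present, but the 3 interested directors do not count, leaving 11. Quorum is 11. Satisfied.
Vote: the related-party contract with a company controlled by Director Yilmaz requires two-thirds of the disinterested directors present (14 − 3 = 11). 2/3 of 11 = 7.33, rounded up to 8, so 8 affirmative votes are needed; 8 voted in favor. Satisfied.

Invalid — notice requirement not satisfied.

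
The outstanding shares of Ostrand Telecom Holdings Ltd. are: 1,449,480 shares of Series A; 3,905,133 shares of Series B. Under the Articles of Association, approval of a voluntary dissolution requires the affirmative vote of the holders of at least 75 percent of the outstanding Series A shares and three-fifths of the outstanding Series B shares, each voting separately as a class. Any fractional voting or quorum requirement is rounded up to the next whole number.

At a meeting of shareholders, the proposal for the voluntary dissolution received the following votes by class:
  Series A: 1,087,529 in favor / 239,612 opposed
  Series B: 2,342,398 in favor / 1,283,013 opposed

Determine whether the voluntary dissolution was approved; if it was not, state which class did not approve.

Series A: 3/4 of 1449480 = 1087110; 1,087,110 required, 1,087,529 in favor — approved.
Series B: 3/5 of 3905133 = 2343079.80, rounded up to 2343080; 2,343,080 required, 2,342,398 in favor — not approved.

Not approved — the Series B shares did not give the required vote.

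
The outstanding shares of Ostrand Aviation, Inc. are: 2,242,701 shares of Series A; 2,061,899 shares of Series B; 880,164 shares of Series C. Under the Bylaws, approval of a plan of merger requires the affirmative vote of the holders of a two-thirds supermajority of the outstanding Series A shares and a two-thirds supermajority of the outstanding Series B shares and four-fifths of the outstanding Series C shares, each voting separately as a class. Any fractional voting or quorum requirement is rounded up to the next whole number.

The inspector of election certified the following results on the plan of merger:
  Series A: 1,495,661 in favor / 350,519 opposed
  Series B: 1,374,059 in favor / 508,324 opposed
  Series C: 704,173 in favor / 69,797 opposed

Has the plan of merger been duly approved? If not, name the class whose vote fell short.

Not approved — the Series B shares did not give the required vote.

Series A: 2/3 of 2242701 = 1495134; 1,495,134 required, 1,495,661 in favor — approved.
Series B: 2/3 of 2061899 = 1374599.33, rounded up to 1374600; 1,374,600 required, 1,374,059 in favor — not approved.
Series C: 4/5 of 880164 = 704131.20, rounded up to 704132; 704,132 required, 704,173 in favor — approved.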